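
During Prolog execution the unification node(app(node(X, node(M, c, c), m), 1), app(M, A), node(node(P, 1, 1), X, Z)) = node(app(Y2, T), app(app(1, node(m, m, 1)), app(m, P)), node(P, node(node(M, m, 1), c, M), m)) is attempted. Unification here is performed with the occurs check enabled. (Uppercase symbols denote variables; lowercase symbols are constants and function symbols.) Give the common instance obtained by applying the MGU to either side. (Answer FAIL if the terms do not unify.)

FAIL

Decompose node/3: app(node(X, node(M, c, c), m), 1) = app(Y2, T),  app(M, A) = app(app(1, node(m, m, 1)), app(m, P)),  node(node(P, 1, 1), X, Z) = node(P, node(node(M, m, 1), c, M), m).
Decompose app/2: node(X, node(M, c, c), m) = Y2,  1 = T.
Bind Y2 := node(X, node(M, c, c), m); no other remaining equation mentions Y2.
Bind T := 1; no other remaining equation mentions T.
Decompose app/2: M = app(1, node(m, m, 1)),  A = app(m, P).
Bind M := app(1, node(m, m, 1)); substituting into the one remaining equation that mentions M gives: node(node(P, 1, 1), X, Z) = node(P, node(node(app(1, node(m, m, 1)), m, 1), c, app(1, node(m, m, 1))), m). Substituting into the earlier binding gives Y2 := node(X, node(app(1, node(m, m, 1)), c, c), m).
Bind A := app(m, P); no other remaining equation mentions A.
Decompose node/3: node(P, 1, 1) = P,  X = node(node(app(1, node(m, m, 1)), m, 1), c, app(1, node(m, m, 1))),  Z = m.
Occurs check fails: P occurs in node(P, 1, 1); the equation P = node(P, 1, 1) has no finite solution.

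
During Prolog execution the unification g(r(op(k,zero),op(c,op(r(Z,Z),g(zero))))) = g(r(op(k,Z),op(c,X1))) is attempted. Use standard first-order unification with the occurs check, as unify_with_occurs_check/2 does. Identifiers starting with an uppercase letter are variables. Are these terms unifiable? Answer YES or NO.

Decompose g/1: r(op(k,zero),op(c,op(r(Z,Z),g(zero)))) = r(op(k,Z),op(c,X1)).
Decompose r/2: op(k,zero) = op(k,Z),  op(c,op(r(Z,Z),g(zero))) = op(c,X1).
Decompose op/2: k = k,  zero = Z.
Delete trivial equation k = k.
Bind Z := zero; substituting into the remaining equation gives: op(c,op(r(zero,zero),g(zero))) = op(c,X1).
Decompose op/2: c = c,  op(r(zero,zero),g(zero)) = X1.
Delete trivial equation c = c.
Bind X1 := op(r(zero,zero),g(zero)).
No equations remain and no clash or occurs-check failure arose, so a unifier exists.

YES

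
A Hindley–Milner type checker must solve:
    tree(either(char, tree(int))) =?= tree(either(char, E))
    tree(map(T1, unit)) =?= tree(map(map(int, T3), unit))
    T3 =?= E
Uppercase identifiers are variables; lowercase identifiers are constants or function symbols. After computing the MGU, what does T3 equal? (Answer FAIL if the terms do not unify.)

tree(int)

Decompose tree/1: either(char, tree(int)) =?= either(char, E).
Decompose either/2: char =?= char,  tree(int) =?= E.
Delete trivial equation char =?= char.
Bind E := tree(int); substituting into the one remaining equation that mentions E gives: T3 =?= tree(int).
Decompose tree/1: map(T1, unit) =?= map(map(int, T3), unit).
Decompose map/2: T1 =?= map(int, T3),  unit =?= unit.
Bind T1 := map(int, T3); no other remaining equation mentions T1.
Delete trivial equation unit =?= unit.
Bind T3 := tree(int). Substituting into the earlier binding gives T1 := map(int, tree(int)).
MGU = { E ↦ tree(int), T1 ↦ map(int, tree(int)), T3 ↦ tree(int) }, so T3 ↦ tree(int).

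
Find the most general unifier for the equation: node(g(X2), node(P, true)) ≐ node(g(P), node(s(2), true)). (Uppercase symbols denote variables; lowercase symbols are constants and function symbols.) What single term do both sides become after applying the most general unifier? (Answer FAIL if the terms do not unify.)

Decompose node/2: g(X2) ≐ g(P),  node(P, true) ≐ node(s(2), true).
Decompose g/1: X2 ≐ P.
Bind X2 := P; no other remaining equation mentions X2.
Decompose node/2: P ≐ s(2),  true ≐ true.
Bind P := s(2); no other remaining equation mentions P. Substituting into the earlier binding gives X2 := s(2).
Delete trivial equation true ≐ true.
Applying the MGU to either side gives node(g(s(2)), node(s(2), true)).

node(g(s(2)), node(s(2), true))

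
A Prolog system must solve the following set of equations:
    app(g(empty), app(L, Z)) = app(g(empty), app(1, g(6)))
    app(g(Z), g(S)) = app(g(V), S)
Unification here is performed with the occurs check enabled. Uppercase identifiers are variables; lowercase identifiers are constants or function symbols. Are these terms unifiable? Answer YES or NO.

Decompose app/2: g(empty) = g(empty),  app(L, Z) = app(1, g(6)).
Delete trivial equation g(empty) = g(empty).
Decompose app/2: L = 1,  Z = g(6).
Bind L := 1; no other remaining equation mentions L.
Bind Z := g(6); substituting into the remaining equation gives: app(g(g(6)), g(S)) = app(g(V), S).
Decompose app/2: g(g(6)) = g(V),  g(S) = S.
Decompose g/1: g(6) = V.
Bind V := g(6); no other remaining equation mentions V.
Occurs check fails: S occurs in g(S); the equation S = g(S) has no finite solution.

NO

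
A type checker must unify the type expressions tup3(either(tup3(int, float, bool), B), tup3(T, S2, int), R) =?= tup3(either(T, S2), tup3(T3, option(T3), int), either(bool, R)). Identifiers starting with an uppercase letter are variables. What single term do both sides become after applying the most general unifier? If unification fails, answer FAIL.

FAIL

Decompose tup3/3: either(tup3(int, float, bool), B) =?= either(T, S2),  tup3(T, S2, int) =?= tup3(T3, option(T3), int),  R =?= either(bool, R).
Decompose either/2: tup3(int, float, bool) =?= T,  B =?= S2.
Bind T := tup3(int, float, bool); substituting into the one remaining equation that mentions T gives: tup3(tup3(int, float, bool), S2, int) =?= tup3(T3, option(T3), int).
Bind B := S2; no other remaining equation mentions B.
Decompose tup3/3: tup3(int, float, bool) =?= T3,  S2 =?= option(T3),  int =?= int.
Bind T3 := tup3(int, float, bool); substituting into the one remaining equation that mentions T3 gives: S2 =?= option(tup3(int, float, bool)).
Bind S2 := option(tup3(int, float, bool)); no other remaining equation mentions S2. Substituting into the earlier binding gives B := option(tup3(int, float, bool)).
Delete trivial equation int =?= int.
Occurs check fails: R occurs in either(bool, R); the equation R =?= either(bool, R) has no finite solution.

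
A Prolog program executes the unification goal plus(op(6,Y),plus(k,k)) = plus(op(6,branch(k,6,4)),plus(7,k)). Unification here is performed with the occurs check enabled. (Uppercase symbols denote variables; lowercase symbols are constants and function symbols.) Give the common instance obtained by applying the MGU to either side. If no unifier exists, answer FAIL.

FAIL

Decompose plus/2: op(6,Y) = op(6,branch(k,6,4)),  plus(k,k) = plus(7,k).
Decompose op/2: 6 = 6,  Y = branch(k,6,4).
Delete trivial equation 6 = 6.
Bind Y := branch(k,6,4); no other remaining equation mentions Y.
Decompose plus/2: k = 7,  k = k.
Clash: constants k and 7 differ; no unifier exists.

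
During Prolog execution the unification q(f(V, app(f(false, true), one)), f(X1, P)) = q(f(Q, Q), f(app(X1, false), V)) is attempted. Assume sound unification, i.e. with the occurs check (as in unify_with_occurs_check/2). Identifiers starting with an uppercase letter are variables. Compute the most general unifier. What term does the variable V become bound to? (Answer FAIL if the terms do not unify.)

Decompose q/2: f(V, app(f(false, true), one)) = f(Q, Q),  f(X1, P) = f(app(X1, false), V).
Decompose f/2: V = Q,  app(f(false, true), one) = Q.
Bind V := Q; substituting into the one remaining equation that mentions V gives: f(X1, P) = f(app(X1, false), Q).
Bind Q := app(f(false, true), one); substituting into the remaining equation gives: f(X1, P) = f(app(X1, false), app(f(false, true), one)). Substituting into the earlier binding gives V := app(f(false, true), one).
Decompose f/2: X1 = app(X1, false),  P = app(f(false, true), one).
Occurs check fails: X1 occurs in app(X1, false); the equation X1 = app(X1, false) has no finite solution.

FAIL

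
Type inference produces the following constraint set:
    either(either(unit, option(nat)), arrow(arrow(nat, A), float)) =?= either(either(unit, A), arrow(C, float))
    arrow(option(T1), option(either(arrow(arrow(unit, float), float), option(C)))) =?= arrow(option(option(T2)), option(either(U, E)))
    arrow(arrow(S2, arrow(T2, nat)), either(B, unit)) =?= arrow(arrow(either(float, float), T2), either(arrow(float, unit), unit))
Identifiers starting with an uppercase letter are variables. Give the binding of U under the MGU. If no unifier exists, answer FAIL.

Decompose either/2: either(unit, option(nat)) =?= either(unit, A),  arrow(arrow(nat, A), float) =?= arrow(C, float).
Decompose either/2: unit =?= unit,  option(nat) =?= A.
Delete trivial equation unit =?= unit.
Bind A := option(nat); substituting into the one remaining equation that mentions A gives: arrow(arrow(nat, option(nat)), float) =?= arrow(C, float).
Decompose arrow/2: arrow(nat, option(nat)) =?= C,  float =?= float.
Bind C := arrow(nat, option(nat)); substituting into the one remaining equation that mentions C gives: arrow(option(T1), option(either(arrow(arrow(unit, float), float), option(arrow(nat, option(nat)))))) =?= arrow(option(option(T2)), option(either(U, E))).
Delete trivial equation float =?= float.
Decompose arrow/2: option(T1) =?= option(option(T2)),  option(either(arrow(arrow(unit, float), float), option(arrow(nat, option(nat))))) =?= option(either(U, E)).
Decompose option/1: T1 =?= option(T2).
Bind T1 := option(T2); no other remaining equation mentions T1.
Decompose option/1: either(arrow(arrow(unit, float), float), option(arrow(nat, option(nat)))) =?= either(U, E).
Decompose either/2: arrow(arrow(unit, float), float) =?= U,  option(arrow(nat, option(nat))) =?= E.
Bind U := arrow(arrow(unit, float), float); no other remaining equation mentions U.
Bind E := option(arrow(nat, option(nat))); no other remaining equation mentions E.
Decompose arrow/2: arrow(S2, arrow(T2, nat)) =?= arrow(either(float, float), T2),  either(B, unit) =?= either(arrow(float, unit), unit).
Decompose arrow/2: S2 =?= either(float, float),  arrow(T2, nat) =?= T2.
Bind S2 := either(float, float); no other remaining equation mentions S2.
Occurs check fails: T2 occurs in arrow(T2, nat); the equation T2 =?= arrow(T2, nat) has no finite solution.

FAIL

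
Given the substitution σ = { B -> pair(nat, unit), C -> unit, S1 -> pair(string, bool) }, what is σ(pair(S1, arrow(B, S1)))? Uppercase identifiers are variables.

Replace each occurrence of B with pair(nat, unit).
Replace each occurrence of S1 with pair(string, bool).
Result: pair(pair(string, bool), arrow(pair(nat, unit), pair(string, bool))).

pair(pair(string, bool), arrow(pair(nat, unit), pair(string, bool)))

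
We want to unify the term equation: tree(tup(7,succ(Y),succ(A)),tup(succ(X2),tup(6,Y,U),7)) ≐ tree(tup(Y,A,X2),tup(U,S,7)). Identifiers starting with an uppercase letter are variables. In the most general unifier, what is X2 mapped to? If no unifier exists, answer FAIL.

Decompose tree/2: tup(7,succ(Y),succ(A)) ≐ tup(Y,A,X2),  tup(succ(X2),tup(6,Y,U),7) ≐ tup(U,S,7).
Decompose tup/3: 7 ≐ Y,  succ(Y) ≐ A,  succ(A) ≐ X2.
Bind Y := 7; substituting into the 2 remaining equations that mention Y gives: succ(7) ≐ A,  tup(succ(X2),tup(6,7,U),7) ≐ tup(U,S,7).
Bind A := succ(7); substituting into the one remaining equation that mentions A gives: succ(succ(7)) ≐ X2.
Bind X2 := succ(succ(7)); substituting into the remaining equation gives: tup(succ(succ(succ(7))),tup(6,7,U),7) ≐ tup(U,S,7).
Decompose tup/3: succ(succ(succ(7))) ≐ U,  tup(6,7,U) ≐ S,  7 ≐ 7.
Bind U := succ(succ(succ(7))); substituting into the one remaining equation that mentions U gives: tup(6,7,succ(succ(succ(7)))) ≐ S.
Bind S := tup(6,7,succ(succ(succ(7)))); no other remaining equation mentions S.
Delete trivial equation 7 ≐ 7.
MGU = { Y ↦ 7, A ↦ succ(7), X2 ↦ succ(succ(7)), U ↦ succ(succ(succ(7))), S ↦ tup(6,7,succ(succ(succ(7)))) }, so X2 ↦ succ(succ(7)).

succ(succ(7))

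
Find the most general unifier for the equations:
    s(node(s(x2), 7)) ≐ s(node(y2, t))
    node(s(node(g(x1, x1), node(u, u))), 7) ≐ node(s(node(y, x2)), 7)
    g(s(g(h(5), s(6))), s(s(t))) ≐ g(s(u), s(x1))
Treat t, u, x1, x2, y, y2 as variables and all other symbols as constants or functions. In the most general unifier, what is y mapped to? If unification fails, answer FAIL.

Decompose s/1: node(s(x2), 7) ≐ node(y2, t).
Decompose node/2: s(x2) ≐ y2,  7 ≐ t.
Bind y2 := s(x2); no other remaining equation mentions y2.
Bind t := 7; substituting into the one remaining equation that mentions t gives: g(s(g(h(5), s(6))), s(s(7))) ≐ g(s(u), s(x1)).
Decompose node/2: s(node(g(x1, x1), node(u, u))) ≐ s(node(y, x2)),  7 ≐ 7.
Decompose s/1: node(g(x1, x1), node(u, u)) ≐ node(y, x2).
Decompose node/2: g(x1, x1) ≐ y,  node(u, u) ≐ x2.
Bind y := g(x1, x1); no other remaining equation mentions y.
Bind x2 := node(u, u); no other remaining equation mentions x2. Substituting into the earlier binding gives y2 := s(node(u, u)).
Delete trivial equation 7 ≐ 7.
Decompose g/2: s(g(h(5), s(6))) ≐ s(u),  s(s(7)) ≐ s(x1).
Decompose s/1: g(h(5), s(6)) ≐ u.
Bind u := g(h(5), s(6)); no other remaining equation mentions u. Substituting into the earlier bindings gives y2 := s(node(g(h(5), s(6)), g(h(5), s(6)))), x2 := node(g(h(5), s(6)), g(h(5), s(6))).
Decompose s/1: s(7) ≐ x1.
Bind x1 := s(7). Substituting into the earlier binding gives y := g(s(7), s(7)).
MGU = { y2 -> s(node(g(h(5), s(6)), g(h(5), s(6)))), t -> 7, y -> g(s(7), s(7)), x2 -> node(g(h(5), s(6)), g(h(5), s(6))), u -> g(h(5), s(6)), x1 -> s(7) }, so y -> g(s(7), s(7)).

g(s(7), s(7))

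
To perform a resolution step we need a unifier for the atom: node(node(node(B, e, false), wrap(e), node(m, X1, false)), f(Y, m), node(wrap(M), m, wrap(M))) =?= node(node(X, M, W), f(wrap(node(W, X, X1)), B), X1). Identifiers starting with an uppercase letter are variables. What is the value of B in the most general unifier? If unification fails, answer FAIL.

m

Decompose node/3: node(node(B, e, false), wrap(e), node(m, X1, false)) =?= node(X, M, W),  f(Y, m) =?= f(wrap(node(W, X, X1)), B),  node(wrap(M), m, wrap(M)) =?= X1.
Decompose node/3: node(B, e, false) =?= X,  wrap(e) =?= M,  node(m, X1, false) =?= W.
Bind X := node(B, e, false); substituting into the one remaining equation that mentions X gives: f(Y, m) =?= f(wrap(node(W, node(B, e, false), X1)), B).
Bind M := wrap(e); substituting into the one remaining equation that mentions M gives: node(wrap(wrap(e)), m, wrap(wrap(e))) =?= X1.
Bind W := node(m, X1, false); substituting into the one remaining equation that mentions W gives: f(Y, m) =?= f(wrap(node(node(m, X1, false), node(B, e, false), X1)), B).
Decompose f/2: Y =?= wrap(node(node(m, X1, false), node(B, e, false), X1)),  m =?= B.
Bind Y := wrap(node(node(m, X1, false), node(B, e, false), X1)); no other remaining equation mentions Y.
Bind B := m; no other remaining equation mentions B. Substituting into the earlier bindings gives X := node(m, e, false), Y := wrap(node(node(m, X1, false), node(m, e, false), X1)).
Bind X1 := node(wrap(wrap(e)), m, wrap(wrap(e))). Substituting into the earlier bindings gives W := node(m, node(wrap(wrap(e)), m, wrap(wrap(e))), false), Y := wrap(node(node(m, node(wrap(wrap(e)), m, wrap(wrap(e))), false), node(m, e, false), node(wrap(wrap(e)), m, wrap(wrap(e))))).
MGU = { X -> node(m, e, false), M -> wrap(e), W -> node(m, node(wrap(wrap(e)), m, wrap(wrap(e))), false), Y -> wrap(node(node(m, node(wrap(wrap(e)), m, wrap(wrap(e))), false), node(m, e, false), node(wrap(wrap(e)), m, wrap(wrap(e))))), B -> m, X1 -> node(wrap(wrap(e)), m, wrap(wrap(e))) }, so B -> m.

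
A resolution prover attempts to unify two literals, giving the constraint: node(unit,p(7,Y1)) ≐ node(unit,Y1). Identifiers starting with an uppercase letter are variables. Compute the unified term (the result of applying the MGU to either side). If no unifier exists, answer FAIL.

FAIL

Decompose node/2: unit ≐ unit,  p(7,Y1) ≐ Y1.
Delete trivial equation unit ≐ unit.
Occurs check fails: Y1 occurs in p(7,Y1); the equation Y1 ≐ p(7,Y1) has no finite solution.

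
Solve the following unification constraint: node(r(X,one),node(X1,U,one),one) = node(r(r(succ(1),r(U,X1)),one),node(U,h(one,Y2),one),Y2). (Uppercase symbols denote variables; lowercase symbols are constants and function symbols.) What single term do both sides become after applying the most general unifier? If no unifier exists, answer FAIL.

Decompose node/3: r(X,one) = r(r(succ(1),r(U,X1)),one),  node(X1,U,one) = node(U,h(one,Y2),one),  one = Y2.
Decompose r/2: X = r(succ(1),r(U,X1)),  one = one.
Bind X := r(succ(1),r(U,X1)); no other remaining equation mentions X.
Delete trivial equation one = one.
Decompose node/3: X1 = U,  U = h(one,Y2),  one = one.
Bind X1 := U; no other remaining equation mentions X1. Substituting into the earlier binding gives X := r(succ(1),r(U,U)).
Bind U := h(one,Y2); no other remaining equation mentions U. Substituting into the earlier bindings gives X := r(succ(1),r(h(one,Y2),h(one,Y2))), X1 := h(one,Y2).
Delete trivial equation one = one.
Bind Y2 := one. Substituting into the earlier bindings gives X := r(succ(1),r(h(one,one),h(one,one))), X1 := h(one,one), U := h(one,one).
Applying the MGU to either side gives node(r(r(succ(1),r(h(one,one),h(one,one))),one),node(h(one,one),h(one,one),one),one).

node(r(r(succ(1),r(h(one,one),h(one,one))),one),node(h(one,one),h(one,one),one),one)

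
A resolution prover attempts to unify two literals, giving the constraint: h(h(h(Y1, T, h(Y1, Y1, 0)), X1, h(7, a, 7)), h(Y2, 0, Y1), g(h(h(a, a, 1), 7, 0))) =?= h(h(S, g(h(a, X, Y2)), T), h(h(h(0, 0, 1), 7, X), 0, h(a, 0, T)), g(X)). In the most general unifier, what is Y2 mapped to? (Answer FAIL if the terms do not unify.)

Decompose h/3: h(h(Y1, T, h(Y1, Y1, 0)), X1, h(7, a, 7)) =?= h(S, g(h(a, X, Y2)), T),  h(Y2, 0, Y1) =?= h(h(h(0, 0, 1), 7, X), 0, h(a, 0, T)),  g(h(h(a, a, 1), 7, 0)) =?= g(X).
Decompose h/3: h(Y1, T, h(Y1, Y1, 0)) =?= S,  X1 =?= g(h(a, X, Y2)),  h(7, a, 7) =?= T.
Bind S := h(Y1, T, h(Y1, Y1, 0)); no other remaining equation mentions S.
Bind X1 := g(h(a, X, Y2)); no other remaining equation mentions X1.
Bind T := h(7, a, 7); substituting into the one remaining equation that mentions T gives: h(Y2, 0, Y1) =?= h(h(h(0, 0, 1), 7, X), 0, h(a, 0, h(7, a, 7))). Substituting into the earlier binding gives S := h(Y1, h(7, a, 7), h(Y1, Y1, 0)).
Decompose h/3: Y2 =?= h(h(0, 0, 1), 7, X),  0 =?= 0,  Y1 =?= h(a, 0, h(7, a, 7)).
Bind Y2 := h(h(0, 0, 1), 7, X); no other remaining equation mentions Y2. Substituting into the earlier binding gives X1 := g(h(a, X, h(h(0, 0, 1), 7, X))).
Delete trivial equation 0 =?= 0.
Bind Y1 := h(a, 0, h(7, a, 7)); no other remaining equation mentions Y1. Substituting into the earlier binding gives S := h(h(a, 0, h(7, a, 7)), h(7, a, 7), h(h(a, 0, h(7, a, 7)), h(a, 0, h(7, a, 7)), 0)).
Decompose g/1: h(h(a, a, 1), 7, 0) =?= X.
Bind X := h(h(a, a, 1), 7, 0). Substituting into the earlier bindings gives X1 := g(h(a, h(h(a, a, 1), 7, 0), h(h(0, 0, 1), 7, h(h(a, a, 1), 7, 0)))), Y2 := h(h(0, 0, 1), 7, h(h(a, a, 1), 7, 0)).
MGU = { S -> h(h(a, 0, h(7, a, 7)), h(7, a, 7), h(h(a, 0, h(7, a, 7)), h(a, 0, h(7, a, 7)), 0)), X1 -> g(h(a, h(h(a, a, 1), 7, 0), h(h(0, 0, 1), 7, h(h(a, a, 1), 7, 0)))), T -> h(7, a, 7), Y2 -> h(h(0, 0, 1), 7, h(h(a, a, 1), 7, 0)), Y1 -> h(a, 0, h(7, a, 7)), X -> h(h(a, a, 1), 7, 0) }, so Y2 -> h(h(0, 0, 1), 7, h(h(a, a, 1), 7, 0)).

h(h(0, 0, 1), 7, h(h(a, a, 1), 7, 0))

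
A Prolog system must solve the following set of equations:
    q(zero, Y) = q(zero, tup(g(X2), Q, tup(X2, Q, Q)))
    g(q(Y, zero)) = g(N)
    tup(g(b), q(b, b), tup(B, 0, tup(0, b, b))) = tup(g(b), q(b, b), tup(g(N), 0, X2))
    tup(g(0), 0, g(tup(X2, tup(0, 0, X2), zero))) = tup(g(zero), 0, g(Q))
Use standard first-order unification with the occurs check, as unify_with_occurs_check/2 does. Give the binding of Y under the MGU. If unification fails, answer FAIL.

FAIL

Decompose q/2: zero = zero,  Y = tup(g(X2), Q, tup(X2, Q, Q)).
Delete trivial equation zero = zero.
Bind Y := tup(g(X2), Q, tup(X2, Q, Q)); substituting into the one remaining equation that mentions Y gives: g(q(tup(g(X2), Q, tup(X2, Q, Q)), zero)) = g(N).
Decompose g/1: q(tup(g(X2), Q, tup(X2, Q, Q)), zero) = N.
Bind N := q(tup(g(X2), Q, tup(X2, Q, Q)), zero); substituting into the one remaining equation that mentions N gives: tup(g(b), q(b, b), tup(B, 0, tup(0, b, b))) = tup(g(b), q(b, b), tup(g(q(tup(g(X2), Q, tup(X2, Q, Q)), zero)), 0, X2)).
Decompose tup/3: g(b) = g(b),  q(b, b) = q(b, b),  tup(B, 0, tup(0, b, b)) = tup(g(q(tup(g(X2), Q, tup(X2, Q, Q)), zero)), 0, X2).
Delete trivial equation g(b) = g(b).
Delete trivial equation q(b, b) = q(b, b).
Decompose tup/3: B = g(q(tup(g(X2), Q, tup(X2, Q, Q)), zero)),  0 = 0,  tup(0, b, b) = X2.
Bind B := g(q(tup(g(X2), Q, tup(X2, Q, Q)), zero)); no other remaining equation mentions B.
Delete trivial equation 0 = 0.
Bind X2 := tup(0, b, b); substituting into the remaining equation gives: tup(g(0), 0, g(tup(tup(0, b, b), tup(0, 0, tup(0, b, b)), zero))) = tup(g(zero), 0, g(Q)). Substituting into the earlier bindings gives Y := tup(g(tup(0, b, b)), Q, tup(tup(0, b, b), Q, Q)), N := q(tup(g(tup(0, b, b)), Q, tup(tup(0, b, b), Q, Q)), zero), B := g(q(tup(g(tup(0, b, b)), Q, tup(tup(0, b, b), Q, Q)), zero)).
Decompose tup/3: g(0) = g(zero),  0 = 0,  g(tup(tup(0, b, b), tup(0, 0, tup(0, b, b)), zero)) = g(Q).
Decompose g/1: 0 = zero.
Clash: constants 0 and zero differ; no unifier exists.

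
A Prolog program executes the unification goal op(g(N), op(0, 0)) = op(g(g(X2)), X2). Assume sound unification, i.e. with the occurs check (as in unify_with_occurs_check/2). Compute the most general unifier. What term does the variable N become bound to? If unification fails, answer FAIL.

g(op(0, 0))

Decompose op/2: g(N) = g(g(X2)),  op(0, 0) = X2.
Decompose g/1: N = g(X2).
Bind N := g(X2); no other remaining equation mentions N.
Bind X2 := op(0, 0). Substituting into the earlier binding gives N := g(op(0, 0)).
MGU = { N ↦ g(op(0, 0)), X2 ↦ op(0, 0) }, so N ↦ g(op(0, 0)).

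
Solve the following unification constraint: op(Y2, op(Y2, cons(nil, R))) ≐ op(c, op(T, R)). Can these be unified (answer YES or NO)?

Decompose op/2: Y2 ≐ c,  op(Y2, cons(nil, R)) ≐ op(T, R).
Bind Y2 := c; substituting into the remaining equation gives: op(c, cons(nil, R)) ≐ op(T, R).
Decompose op/2: c ≐ T,  cons(nil, R) ≐ R.
Bind T := c; no other remaining equation mentions T.
Occurs check fails: R occurs in cons(nil, R); the equation R ≐ cons(nil, R) has no finite solution.

NO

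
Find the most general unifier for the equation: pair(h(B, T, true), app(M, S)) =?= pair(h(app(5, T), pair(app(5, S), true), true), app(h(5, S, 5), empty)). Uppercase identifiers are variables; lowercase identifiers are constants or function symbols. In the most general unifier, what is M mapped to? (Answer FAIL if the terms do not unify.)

h(5, empty, 5)

Decompose pair/2: h(B, T, true) =?= h(app(5, T), pair(app(5, S), true), true),  app(M, S) =?= app(h(5, S, 5), empty).
Decompose h/3: B =?= app(5, T),  T =?= pair(app(5, S), true),  true =?= true.
Bind B := app(5, T); no other remaining equation mentions B.
Bind T := pair(app(5, S), true); no other remaining equation mentions T. Substituting into the earlier binding gives B := app(5, pair(app(5, S), true)).
Delete trivial equation true =?= true.
Decompose app/2: M =?= h(5, S, 5),  S =?= empty.
Bind M := h(5, S, 5); no other remaining equation mentions M.
Bind S := empty. Substituting into the earlier bindings gives B := app(5, pair(app(5, empty), true)), T := pair(app(5, empty), true), M := h(5, empty, 5).
MGU = { B -> app(5, pair(app(5, empty), true)), T -> pair(app(5, empty), true), M -> h(5, empty, 5), S -> empty }, so M -> h(5, empty, 5).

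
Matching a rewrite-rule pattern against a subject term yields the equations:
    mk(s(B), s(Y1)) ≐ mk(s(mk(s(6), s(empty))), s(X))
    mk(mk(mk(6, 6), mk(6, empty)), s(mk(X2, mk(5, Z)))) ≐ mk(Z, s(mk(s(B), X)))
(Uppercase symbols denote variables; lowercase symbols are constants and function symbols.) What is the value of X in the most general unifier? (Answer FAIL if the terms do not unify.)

Decompose mk/2: s(B) ≐ s(mk(s(6), s(empty))),  s(Y1) ≐ s(X).
Decompose s/1: B ≐ mk(s(6), s(empty)).
Bind B := mk(s(6), s(empty)); substituting into the one remaining equation that mentions B gives: mk(mk(mk(6, 6), mk(6, empty)), s(mk(X2, mk(5, Z)))) ≐ mk(Z, s(mk(s(mk(s(6), s(empty))), X))).
Decompose s/1: Y1 ≐ X.
Bind Y1 := X; no other remaining equation mentions Y1.
Decompose mk/2: mk(mk(6, 6), mk(6, empty)) ≐ Z,  s(mk(X2, mk(5, Z))) ≐ s(mk(s(mk(s(6), s(empty))), X)).
Bind Z := mk(mk(6, 6), mk(6, empty)); substituting into the remaining equation gives: s(mk(X2, mk(5, mk(mk(6, 6), mk(6, empty))))) ≐ s(mk(s(mk(s(6), s(empty))), X)).
Decompose s/1: mk(X2, mk(5, mk(mk(6, 6), mk(6, empty)))) ≐ mk(s(mk(s(6), s(empty))), X).
Decompose mk/2: X2 ≐ s(mk(s(6), s(empty))),  mk(5, mk(mk(6, 6), mk(6, empty))) ≐ X.
Bind X2 := s(mk(s(6), s(empty))); no other remaining equation mentions X2.
Bind X := mk(5, mk(mk(6, 6), mk(6, empty))). Substituting into the earlier binding gives Y1 := mk(5, mk(mk(6, 6), mk(6, empty))).
MGU = { B -> mk(s(6), s(empty)), Y1 -> mk(5, mk(mk(6, 6), mk(6, empty))), Z -> mk(mk(6, 6), mk(6, empty)), X2 -> s(mk(s(6), s(empty))), X -> mk(5, mk(mk(6, 6), mk(6, empty))) }, so X -> mk(5, mk(mk(6, 6), mk(6, empty))).

mk(5, mk(mk(6, 6), mk(6, empty)))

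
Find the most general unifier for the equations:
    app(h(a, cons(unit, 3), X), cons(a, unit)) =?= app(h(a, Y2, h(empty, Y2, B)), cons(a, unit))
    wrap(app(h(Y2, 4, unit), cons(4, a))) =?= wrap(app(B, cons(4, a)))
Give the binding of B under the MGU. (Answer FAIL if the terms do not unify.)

Decompose app/2: h(a, cons(unit, 3), X) =?= h(a, Y2, h(empty, Y2, B)),  cons(a, unit) =?= cons(a, unit).
Decompose h/3: a =?= a,  cons(unit, 3) =?= Y2,  X =?= h(empty, Y2, B).
Delete trivial equation a =?= a.
Bind Y2 := cons(unit, 3); substituting into the 2 remaining equations that mention Y2 gives: X =?= h(empty, cons(unit, 3), B),  wrap(app(h(cons(unit, 3), 4, unit), cons(4, a))) =?= wrap(app(B, cons(4, a))).
Bind X := h(empty, cons(unit, 3), B); no other remaining equation mentions X.
Delete trivial equation cons(a, unit) =?= cons(a, unit).
Decompose wrap/1: app(h(cons(unit, 3), 4, unit), cons(4, a)) =?= app(B, cons(4, a)).
Decompose app/2: h(cons(unit, 3), 4, unit) =?= B,  cons(4, a) =?= cons(4, a).
Bind B := h(cons(unit, 3), 4, unit); no other remaining equation mentions B. Substituting into the earlier binding gives X := h(empty, cons(unit, 3), h(cons(unit, 3), 4, unit)).
Delete trivial equation cons(4, a) =?= cons(4, a).
MGU = { Y2 := cons(unit, 3), X := h(empty, cons(unit, 3), h(cons(unit, 3), 4, unit)), B := h(cons(unit, 3), 4, unit) }, so B := h(cons(unit, 3), 4, unit).

h(cons(unit, 3), 4, unit)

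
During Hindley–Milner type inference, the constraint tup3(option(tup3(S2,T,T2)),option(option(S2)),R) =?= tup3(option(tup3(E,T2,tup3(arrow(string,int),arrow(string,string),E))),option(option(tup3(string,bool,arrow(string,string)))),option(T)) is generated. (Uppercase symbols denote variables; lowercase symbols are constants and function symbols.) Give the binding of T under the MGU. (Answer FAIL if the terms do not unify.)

Decompose tup3/3: option(tup3(S2,T,T2)) =?= option(tup3(E,T2,tup3(arrow(string,int),arrow(string,string),E))),  option(option(S2)) =?= option(option(tup3(string,bool,arrow(string,string)))),  R =?= option(T).
Decompose option/1: tup3(S2,T,T2) =?= tup3(E,T2,tup3(arrow(string,int),arrow(string,string),E)).
Decompose tup3/3: S2 =?= E,  T =?= T2,  T2 =?= tup3(arrow(string,int),arrow(string,string),E).
Bind S2 := E; substituting into the one remaining equation that mentions S2 gives: option(option(E)) =?= option(option(tup3(string,bool,arrow(string,string)))).
Bind T := T2; substituting into the one remaining equation that mentions T gives: R =?= option(T2).
Bind T2 := tup3(arrow(string,int),arrow(string,string),E); substituting into the one remaining equation that mentions T2 gives: R =?= option(tup3(arrow(string,int),arrow(string,string),E)). Substituting into the earlier binding gives T := tup3(arrow(string,int),arrow(string,string),E).
Decompose option/1: option(E) =?= option(tup3(string,bool,arrow(string,string))).
Decompose option/1: E =?= tup3(string,bool,arrow(string,string)).
Bind E := tup3(string,bool,arrow(string,string)); substituting into the remaining equation gives: R =?= option(tup3(arrow(string,int),arrow(string,string),tup3(string,bool,arrow(string,string)))). Substituting into the earlier bindings gives S2 := tup3(string,bool,arrow(string,string)), T := tup3(arrow(string,int),arrow(string,string),tup3(string,bool,arrow(string,string))), T2 := tup3(arrow(string,int),arrow(string,string),tup3(string,bool,arrow(string,string))).
Bind R := option(tup3(arrow(string,int),arrow(string,string),tup3(string,bool,arrow(string,string)))).
MGU = { S2 ↦ tup3(string,bool,arrow(string,string)), T ↦ tup3(arrow(string,int),arrow(string,string),tup3(string,bool,arrow(string,string))), T2 ↦ tup3(arrow(string,int),arrow(string,string),tup3(string,bool,arrow(string,string))), E ↦ tup3(string,bool,arrow(string,string)), R ↦ option(tup3(arrow(string,int),arrow(string,string),tup3(string,bool,arrow(string,string)))) }, so T ↦ tup3(arrow(string,int),arrow(string,string),tup3(string,bool,arrow(string,string))).

tup3(arrow(string,int),arrow(string,string),tup3(string,bool,arrow(string,string)))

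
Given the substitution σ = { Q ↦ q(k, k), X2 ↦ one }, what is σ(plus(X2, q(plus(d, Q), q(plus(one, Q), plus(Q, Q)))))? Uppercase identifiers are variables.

Replace each occurrence of Q with q(k, k).
Replace each occurrence of X2 with one.
Result: plus(one, q(plus(d, q(k, k)), q(plus(one, q(k, k)), plus(q(k, k), q(k, k))))).

plus(one, q(plus(d, q(k, k)), q(plus(one, q(k, k)), plus(q(k, k), q(k, k)))))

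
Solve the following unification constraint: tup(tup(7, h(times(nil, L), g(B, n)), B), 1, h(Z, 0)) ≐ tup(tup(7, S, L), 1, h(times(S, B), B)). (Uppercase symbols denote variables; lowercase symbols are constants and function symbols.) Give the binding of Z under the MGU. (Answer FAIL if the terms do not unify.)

times(h(times(nil, 0), g(0, n)), 0)

Decompose tup/3: tup(7, h(times(nil, L), g(B, n)), B) ≐ tup(7, S, L),  1 ≐ 1,  h(Z, 0) ≐ h(times(S, B), B).
Decompose tup/3: 7 ≐ 7,  h(times(nil, L), g(B, n)) ≐ S,  B ≐ L.
Delete trivial equation 7 ≐ 7.
Bind S := h(times(nil, L), g(B, n)); substituting into the one remaining equation that mentions S gives: h(Z, 0) ≐ h(times(h(times(nil, L), g(B, n)), B), B).
Bind B := L; substituting into the one remaining equation that mentions B gives: h(Z, 0) ≐ h(times(h(times(nil, L), g(L, n)), L), L). Substituting into the earlier binding gives S := h(times(nil, L), g(L, n)).
Delete trivial equation 1 ≐ 1.
Decompose h/2: Z ≐ times(h(times(nil, L), g(L, n)), L),  0 ≐ L.
Bind Z := times(h(times(nil, L), g(L, n)), L); no other remaining equation mentions Z.
Bind L := 0. Substituting into the earlier bindings gives S := h(times(nil, 0), g(0, n)), B := 0, Z := times(h(times(nil, 0), g(0, n)), 0).
MGU = { S -> h(times(nil, 0), g(0, n)), B -> 0, Z -> times(h(times(nil, 0), g(0, n)), 0), L -> 0 }, so Z -> times(h(times(nil, 0), g(0, n)), 0).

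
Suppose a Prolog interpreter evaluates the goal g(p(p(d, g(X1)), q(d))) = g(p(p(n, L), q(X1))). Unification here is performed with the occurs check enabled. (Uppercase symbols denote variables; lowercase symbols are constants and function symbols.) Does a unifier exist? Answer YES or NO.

Decompose g/1: p(p(d, g(X1)), q(d)) = p(p(n, L), q(X1)).
Decompose p/2: p(d, g(X1)) = p(n, L),  q(d) = q(X1).
Decompose p/2: d = n,  g(X1) = L.
Clash: constants d and n differ; no unifier exists.

NO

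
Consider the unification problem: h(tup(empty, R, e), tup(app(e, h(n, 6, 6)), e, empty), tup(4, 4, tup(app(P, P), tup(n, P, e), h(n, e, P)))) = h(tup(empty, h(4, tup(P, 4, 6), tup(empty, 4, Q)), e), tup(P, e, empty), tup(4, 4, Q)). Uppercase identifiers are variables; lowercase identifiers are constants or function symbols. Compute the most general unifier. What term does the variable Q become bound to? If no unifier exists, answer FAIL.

tup(app(app(e, h(n, 6, 6)), app(e, h(n, 6, 6))), tup(n, app(e, h(n, 6, 6)), e), h(n, e, app(e, h(n, 6, 6))))

Decompose h/3: tup(empty, R, e) = tup(empty, h(4, tup(P, 4, 6), tup(empty, 4, Q)), e),  tup(app(e, h(n, 6, 6)), e, empty) = tup(P, e, empty),  tup(4, 4, tup(app(P, P), tup(n, P, e), h(n, e, P))) = tup(4, 4, Q).
Decompose tup/3: empty = empty,  R = h(4, tup(P, 4, 6), tup(empty, 4, Q)),  e = e.
Delete trivial equation empty = empty.
Bind R := h(4, tup(P, 4, 6), tup(empty, 4, Q)); no other remaining equation mentions R.
Delete trivial equation e = e.
Decompose tup/3: app(e, h(n, 6, 6)) = P,  e = e,  empty = empty.
Bind P := app(e, h(n, 6, 6)); substituting into the one remaining equation that mentions P gives: tup(4, 4, tup(app(app(e, h(n, 6, 6)), app(e, h(n, 6, 6))), tup(n, app(e, h(n, 6, 6)), e), h(n, e, app(e, h(n, 6, 6))))) = tup(4, 4, Q). Substituting into the earlier binding gives R := h(4, tup(app(e, h(n, 6, 6)), 4, 6), tup(empty, 4, Q)).
Delete trivial equation e = e.
Delete trivial equation empty = empty.
Decompose tup/3: 4 = 4,  4 = 4,  tup(app(app(e, h(n, 6, 6)), app(e, h(n, 6, 6))), tup(n, app(e, h(n, 6, 6)), e), h(n, e, app(e, h(n, 6, 6)))) = Q.
Delete trivial equation 4 = 4.
Delete trivial equation 4 = 4.
Bind Q := tup(app(app(e, h(n, 6, 6)), app(e, h(n, 6, 6))), tup(n, app(e, h(n, 6, 6)), e), h(n, e, app(e, h(n, 6, 6)))). Substituting into the earlier binding gives R := h(4, tup(app(e, h(n, 6, 6)), 4, 6), tup(empty, 4, tup(app(app(e, h(n, 6, 6)), app(e, h(n, 6, 6))), tup(n, app(e, h(n, 6, 6)), e), h(n, e, app(e, h(n, 6, 6)))))).
MGU = { R -> h(4, tup(app(e, h(n, 6, 6)), 4, 6), tup(empty, 4, tup(app(app(e, h(n, 6, 6)), app(e, h(n, 6, 6))), tup(n, app(e, h(n, 6, 6)), e), h(n, e, app(e, h(n, 6, 6)))))), P -> app(e, h(n, 6, 6)), Q -> tup(app(app(e, h(n, 6, 6)), app(e, h(n, 6, 6))), tup(n, app(e, h(n, 6, 6)), e), h(n, e, app(e, h(n, 6, 6)))) }, so Q -> tup(app(app(e, h(n, 6, 6)), app(e, h(n, 6, 6))), tup(n, app(e, h(n, 6, 6)), e), h(n, e, app(e, h(n, 6, 6)))).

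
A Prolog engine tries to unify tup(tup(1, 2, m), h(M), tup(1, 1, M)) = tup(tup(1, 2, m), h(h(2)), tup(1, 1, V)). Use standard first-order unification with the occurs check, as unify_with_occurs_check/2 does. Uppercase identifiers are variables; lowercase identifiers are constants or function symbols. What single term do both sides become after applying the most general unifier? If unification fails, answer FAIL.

Decompose tup/3: tup(1, 2, m) = tup(1, 2, m),  h(M) = h(h(2)),  tup(1, 1, M) = tup(1, 1, V).
Delete trivial equation tup(1, 2, m) = tup(1, 2, m).
Decompose h/1: M = h(2).
Bind M := h(2); substituting into the remaining equation gives: tup(1, 1, h(2)) = tup(1, 1, V).
Decompose tup/3: 1 = 1,  1 = 1,  h(2) = V.
Delete trivial equation 1 = 1.
Delete trivial equation 1 = 1.
Bind V := h(2).
Applying the MGU to either side gives tup(tup(1, 2, m), h(h(2)), tup(1, 1, h(2))).

tup(tup(1, 2, m), h(h(2)), tup(1, 1, h(2)))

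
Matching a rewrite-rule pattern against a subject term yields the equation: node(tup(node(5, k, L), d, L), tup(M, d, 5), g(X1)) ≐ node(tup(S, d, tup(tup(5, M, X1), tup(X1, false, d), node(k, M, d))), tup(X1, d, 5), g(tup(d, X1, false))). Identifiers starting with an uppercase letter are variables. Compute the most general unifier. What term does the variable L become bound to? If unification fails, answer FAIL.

Decompose node/3: tup(node(5, k, L), d, L) ≐ tup(S, d, tup(tup(5, M, X1), tup(X1, false, d), node(k, M, d))),  tup(M, d, 5) ≐ tup(X1, d, 5),  g(X1) ≐ g(tup(d, X1, false)).
Decompose tup/3: node(5, k, L) ≐ S,  d ≐ d,  L ≐ tup(tup(5, M, X1), tup(X1, false, d), node(k, M, d)).
Bind S := node(5, k, L); no other remaining equation mentions S.
Delete trivial equation d ≐ d.
Bind L := tup(tup(5, M, X1), tup(X1, false, d), node(k, M, d)); no other remaining equation mentions L. Substituting into the earlier binding gives S := node(5, k, tup(tup(5, M, X1), tup(X1, false, d), node(k, M, d))).
Decompose tup/3: M ≐ X1,  d ≐ d,  5 ≐ 5.
Bind M := X1; no other remaining equation mentions M. Substituting into the earlier bindings gives S := node(5, k, tup(tup(5, X1, X1), tup(X1, false, d), node(k, X1, d))), L := tup(tup(5, X1, X1), tup(X1, false, d), node(k, X1, d)).
Delete trivial equation d ≐ d.
Delete trivial equation 5 ≐ 5.
Decompose g/1: X1 ≐ tup(d, X1, false).
Occurs check fails: X1 occurs in tup(d, X1, false); the equation X1 ≐ tup(d, X1, false) has no finite solution.

FAIL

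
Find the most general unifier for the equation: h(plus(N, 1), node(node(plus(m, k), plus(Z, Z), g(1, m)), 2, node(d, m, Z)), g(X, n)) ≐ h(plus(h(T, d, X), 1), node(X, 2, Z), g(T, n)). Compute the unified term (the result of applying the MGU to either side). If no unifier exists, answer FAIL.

Decompose h/3: plus(N, 1) ≐ plus(h(T, d, X), 1),  node(node(plus(m, k), plus(Z, Z), g(1, m)), 2, node(d, m, Z)) ≐ node(X, 2, Z),  g(X, n) ≐ g(T, n).
Decompose plus/2: N ≐ h(T, d, X),  1 ≐ 1.
Bind N := h(T, d, X); no other remaining equation mentions N.
Delete trivial equation 1 ≐ 1.
Decompose node/3: node(plus(m, k), plus(Z, Z), g(1, m)) ≐ X,  2 ≐ 2,  node(d, m, Z) ≐ Z.
Bind X := node(plus(m, k), plus(Z, Z), g(1, m)); substituting into the one remaining equation that mentions X gives: g(node(plus(m, k), plus(Z, Z), g(1, m)), n) ≐ g(T, n). Substituting into the earlier binding gives N := h(T, d, node(plus(m, k), plus(Z, Z), g(1, m))).
Delete trivial equation 2 ≐ 2.
Occurs check fails: Z occurs in node(d, m, Z); the equation Z ≐ node(d, m, Z) has no finite solution.

FAIL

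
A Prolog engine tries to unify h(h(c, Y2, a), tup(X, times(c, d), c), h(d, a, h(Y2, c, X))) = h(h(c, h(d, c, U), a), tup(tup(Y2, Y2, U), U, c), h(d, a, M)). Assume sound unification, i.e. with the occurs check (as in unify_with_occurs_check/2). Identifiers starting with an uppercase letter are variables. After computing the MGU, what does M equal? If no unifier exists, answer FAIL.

h(h(d, c, times(c, d)), c, tup(h(d, c, times(c, d)), h(d, c, times(c, d)), times(c, d)))

Decompose h/3: h(c, Y2, a) = h(c, h(d, c, U), a),  tup(X, times(c, d), c) = tup(tup(Y2, Y2, U), U, c),  h(d, a, h(Y2, c, X)) = h(d, a, M).
Decompose h/3: c = c,  Y2 = h(d, c, U),  a = a.
Delete trivial equation c = c.
Bind Y2 := h(d, c, U); substituting into the 2 remaining equations that mention Y2 gives: tup(X, times(c, d), c) = tup(tup(h(d, c, U), h(d, c, U), U), U, c),  h(d, a, h(h(d, c, U), c, X)) = h(d, a, M).
Delete trivial equation a = a.
Decompose tup/3: X = tup(h(d, c, U), h(d, c, U), U),  times(c, d) = U,  c = c.
Bind X := tup(h(d, c, U), h(d, c, U), U); substituting into the one remaining equation that mentions X gives: h(d, a, h(h(d, c, U), c, tup(h(d, c, U), h(d, c, U), U))) = h(d, a, M).
Bind U := times(c, d); substituting into the one remaining equation that mentions U gives: h(d, a, h(h(d, c, times(c, d)), c, tup(h(d, c, times(c, d)), h(d, c, times(c, d)), times(c, d)))) = h(d, a, M). Substituting into the earlier bindings gives Y2 := h(d, c, times(c, d)), X := tup(h(d, c, times(c, d)), h(d, c, times(c, d)), times(c, d)).
Delete trivial equation c = c.
Decompose h/3: d = d,  a = a,  h(h(d, c, times(c, d)), c, tup(h(d, c, times(c, d)), h(d, c, times(c, d)), times(c, d))) = M.
Delete trivial equation d = d.
Delete trivial equation a = a.
Bind M := h(h(d, c, times(c, d)), c, tup(h(d, c, times(c, d)), h(d, c, times(c, d)), times(c, d))).
MGU = { Y2 -> h(d, c, times(c, d)), X -> tup(h(d, c, times(c, d)), h(d, c, times(c, d)), times(c, d)), U -> times(c, d), M -> h(h(d, c, times(c, d)), c, tup(h(d, c, times(c, d)), h(d, c, times(c, d)), times(c, d))) }, so M -> h(h(d, c, times(c, d)), c, tup(h(d, c, times(c, d)), h(d, c, times(c, d)), times(c, d))).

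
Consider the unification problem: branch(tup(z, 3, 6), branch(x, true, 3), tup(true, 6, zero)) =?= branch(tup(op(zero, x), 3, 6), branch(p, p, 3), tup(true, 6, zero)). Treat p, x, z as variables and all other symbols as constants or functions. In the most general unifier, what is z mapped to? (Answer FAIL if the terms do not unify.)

op(zero, true)

Decompose branch/3: tup(z, 3, 6) =?= tup(op(zero, x), 3, 6),  branch(x, true, 3) =?= branch(p, p, 3),  tup(true, 6, zero) =?= tup(true, 6, zero).
Decompose tup/3: z =?= op(zero, x),  3 =?= 3,  6 =?= 6.
Bind z := op(zero, x); no other remaining equation mentions z.
Delete trivial equation 3 =?= 3.
Delete trivial equation 6 =?= 6.
Decompose branch/3: x =?= p,  true =?= p,  3 =?= 3.
Bind x := p; no other remaining equation mentions x. Substituting into the earlier binding gives z := op(zero, p).
Bind p := true; no other remaining equation mentions p. Substituting into the earlier bindings gives z := op(zero, true), x := true.
Delete trivial equation 3 =?= 3.
Delete trivial equation tup(true, 6, zero) =?= tup(true, 6, zero).
MGU = { z := op(zero, true), x := true, p := true }, so z := op(zero, true).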